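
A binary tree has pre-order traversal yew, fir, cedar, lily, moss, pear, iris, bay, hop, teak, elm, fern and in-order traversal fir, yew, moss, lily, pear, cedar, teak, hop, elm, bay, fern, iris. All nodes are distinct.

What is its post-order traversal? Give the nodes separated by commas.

The first element of pre-order is the root; it splits in-order into left and right subtrees.
Root yew: left subtree has 1 node {fir}, right has 10 {moss, lily, pear, cedar, teak, hop, elm, bay, fern, iris}.
  Root cedar: left subtree has 3 nodes {moss, lily, pear}, right has 6 {teak, hop, elm, bay, fern, iris}.
    Root lily: left subtree has 1 node {moss}, right has 1 {pear}.
    Root iris: left subtree has 5 nodes {teak, hop, elm, bay, fern}, right has 0 { }.
      Root bay: left subtree has 3 nodes {teak, hop, elm}, right has 1 {fern}.
        Root hop: left subtree has 1 node {teak}, right has 1 {elm}.

fir, moss, pear, lily, teak, elm, hop, fern, bay, iris, cedar, yew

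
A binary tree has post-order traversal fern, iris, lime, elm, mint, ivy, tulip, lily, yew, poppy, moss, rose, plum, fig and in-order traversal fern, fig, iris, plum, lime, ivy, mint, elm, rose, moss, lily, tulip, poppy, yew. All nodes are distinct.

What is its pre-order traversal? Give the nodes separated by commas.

The last element of post-order is the root; it splits in-order into left and right subtrees.
Root fig: left subtree has 1 node {fern}, right has 12 {iris, plum, lime, ivy, mint, elm, rose, moss, lily, tulip, poppy, yew}.
  Root plum: left subtree has 1 node {iris}, right has 10 {lime, ivy, mint, elm, rose, moss, lily, tulip, poppy, yew}.
    Root rose: left subtree has 4 nodes {lime, ivy, mint, elm}, right has 5 {moss, lily, tulip, poppy, yew}.
      Root ivy: left subtree has 1 node {lime}, right has 2 {mint, elm}.
        Root mint: left subtree has 0 nodes { }, right has 1 {elm}.
      Root moss: left subtree has 0 nodes { }, right has 4 {lily, tulip, poppy, yew}.
        Root poppy: left subtree has 2 nodes {lily, tulip}, right has 1 {yew}.
          Root lily: left subtree has 0 nodes { }, right has 1 {tulip}.

fig, fern, plum, iris, rose, ivy, lime, mint, elm, moss, poppy, lily, tulip, yew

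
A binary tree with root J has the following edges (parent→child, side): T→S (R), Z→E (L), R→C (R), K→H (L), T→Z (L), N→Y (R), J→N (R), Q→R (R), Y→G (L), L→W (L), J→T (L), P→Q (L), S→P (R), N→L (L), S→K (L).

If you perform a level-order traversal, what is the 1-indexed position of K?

Level-order visits nodes level by level from the root, left to right within each level.
Level 0: J
Level 1: T, N
Level 2: Z, S, L, Y
Level 3: E, K, P, W, G
Level 4: H, Q
Level 5: R
Level 6: C
Full level-order sequence: J, T, N, Z, S, L, Y, E, K, P, W, G, H, Q, R, C.

9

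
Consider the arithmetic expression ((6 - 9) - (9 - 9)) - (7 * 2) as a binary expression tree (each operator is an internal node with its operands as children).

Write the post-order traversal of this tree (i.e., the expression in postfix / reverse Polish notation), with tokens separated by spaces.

6 9 - 9 9 - - 7 2 * -

Post-order on an expression tree gives postfix notation: for each operator, emit left operand, right operand, then the operator.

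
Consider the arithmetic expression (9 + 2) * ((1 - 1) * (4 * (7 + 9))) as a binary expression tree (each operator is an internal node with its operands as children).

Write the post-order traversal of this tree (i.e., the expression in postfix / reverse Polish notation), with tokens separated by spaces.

9 2 + 1 1 - 4 7 9 + * * *

Post-order on an expression tree gives postfix notation: for each operator, emit left operand, right operand, then the operator.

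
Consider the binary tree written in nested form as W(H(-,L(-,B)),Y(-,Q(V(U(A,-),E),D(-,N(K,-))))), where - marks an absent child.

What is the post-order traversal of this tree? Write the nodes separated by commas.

Post-order visits the left subtree, then the right subtree, then the node.
At W: go left to H.
  At H: no left child.
  At H: go right to L.
    At L: no left child.
    At L: go right to B.
      B is a leaf — visit B.
    Visit L.
  Visit H.
At W: go right to Y.
  At Y: no left child.
  At Y: go right to Q.
    At Q: go left to V.
      At V: go left to U.
        At U: go left to A.
          A is a leaf — visit A.
        At U: no right child.
        Visit U.
      At V: go right to E.
        E is a leaf — visit E.
      Visit V.
    At Q: go right to D.
      At D: no left child.
      At D: go right to N.
        At N: go left to K.
          K is a leaf — visit K.
        At N: no right child.
        Visit N.
      Visit D.
    Visit Q.
  Visit Y.
Visit W.

B, L, H, A, U, E, V, K, N, D, Q, Y, W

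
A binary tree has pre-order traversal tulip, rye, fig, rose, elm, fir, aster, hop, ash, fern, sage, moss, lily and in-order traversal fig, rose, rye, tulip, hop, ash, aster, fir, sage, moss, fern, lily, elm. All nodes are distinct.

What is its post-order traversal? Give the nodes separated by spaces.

The first element of pre-order is the root; it splits in-order into left and right subtrees.
Root tulip: left subtree has 3 nodes {fig, rose, rye}, right has 9 {hop, ash, aster, fir, sage, moss, fern, lily, elm}.
  Root rye: left subtree has 2 nodes {fig, rose}, right has 0 { }.
    Root fig: left subtree has 0 nodes { }, right has 1 {rose}.
  Root elm: left subtree has 8 nodes {hop, ash, aster, fir, sage, moss, fern, lily}, right has 0 { }.
    Root fir: left subtree has 3 nodes {hop, ash, aster}, right has 4 {sage, moss, fern, lily}.
      Root aster: left subtree has 2 nodes {hop, ash}, right has 0 { }.
        Root hop: left subtree has 0 nodes { }, right has 1 {ash}.
      Root fern: left subtree has 2 nodes {sage, moss}, right has 1 {lily}.
        Root sage: left subtree has 0 nodes { }, right has 1 {moss}.

rose fig rye ash hop aster moss sage lily fern fir elm tulip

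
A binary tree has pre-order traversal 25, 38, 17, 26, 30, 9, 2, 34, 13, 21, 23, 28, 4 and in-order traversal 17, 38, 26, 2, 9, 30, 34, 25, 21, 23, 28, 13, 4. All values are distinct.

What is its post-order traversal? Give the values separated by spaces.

The first element of pre-order is the root; it splits in-order into left and right subtrees.
Root 25: left subtree has 7 nodes {17, 38, 26, 2, 9, 30, 34}, right has 5 {21, 23, 28, 13, 4}.
  Root 38: left subtree has 1 node {17}, right has 5 {26, 2, 9, 30, 34}.
    Root 26: left subtree has 0 nodes { }, right has 4 {2, 9, 30, 34}.
      Root 30: left subtree has 2 nodes {2, 9}, right has 1 {34}.
        Root 9: left subtree has 1 node {2}, right has 0 { }.
  Root 13: left subtree has 3 nodes {21, 23, 28}, right has 1 {4}.
    Root 21: left subtree has 0 nodes { }, right has 2 {23, 28}.
      Root 23: left subtree has 0 nodes { }, right has 1 {28}.

17 2 9 34 30 26 38 28 23 21 4 13 25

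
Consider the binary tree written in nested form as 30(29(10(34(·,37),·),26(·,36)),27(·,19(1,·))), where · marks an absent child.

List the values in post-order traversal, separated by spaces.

Post-order visits the left subtree, then the right subtree, then the node.
At 30: go left to 29.
  At 29: go left to 10.
    At 10: go left to 34.
      At 34: no left child.
      At 34: go right to 37.
        37 is a leaf — visit 37.
      Visit 34.
    At 10: no right child.
    Visit 10.
  At 29: go right to 26.
    At 26: no left child.
    At 26: go right to 36.
      36 is a leaf — visit 36.
    Visit 26.
  Visit 29.
At 30: go right to 27.
  At 27: no left child.
  At 27: go right to 19.
    At 19: go left to 1.
      1 is a leaf — visit 1.
    At 19: no right child.
    Visit 19.
  Visit 27.
Visit 30.

37 34 10 36 26 29 1 19 27 30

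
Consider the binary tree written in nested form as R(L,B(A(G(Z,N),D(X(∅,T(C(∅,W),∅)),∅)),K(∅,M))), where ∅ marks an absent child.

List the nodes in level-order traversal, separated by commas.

Level-order visits nodes level by level from the root, left to right within each level.
Level 0: R
Level 1: L, B
Level 2: A, K
Level 3: G, D, M
Level 4: Z, N, X
Level 5: T
Level 6: C
Level 7: W

R, L, B, A, K, G, D, M, Z, N, X, T, C, W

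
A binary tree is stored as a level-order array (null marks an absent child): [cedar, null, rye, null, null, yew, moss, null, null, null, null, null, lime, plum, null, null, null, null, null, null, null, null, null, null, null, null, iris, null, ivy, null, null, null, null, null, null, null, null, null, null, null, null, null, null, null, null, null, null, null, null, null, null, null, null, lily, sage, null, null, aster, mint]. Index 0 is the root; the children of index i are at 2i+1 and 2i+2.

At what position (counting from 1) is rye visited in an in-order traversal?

In-order visits the left subtree, then the node, then the right subtree.
At cedar: no left child.
Visit cedar.
At cedar: go right to rye.
  At rye: go left to yew.
    At yew: no left child.
    Visit yew.
    At yew: go right to lime.
      At lime: no left child.
      Visit lime.
      At lime: go right to iris.
        At iris: go left to lily.
          lily is a leaf — visit lily.
        Visit iris.
        At iris: go right to sage.
          sage is a leaf — visit sage.
  Visit rye.
  At rye: go right to moss.
    At moss: go left to plum.
      At plum: no left child.
      Visit plum.
      At plum: go right to ivy.
        At ivy: go left to aster.
          aster is a leaf — visit aster.
        Visit ivy.
        At ivy: go right to mint.
          mint is a leaf — visit mint.
    Visit moss.
    At moss: no right child.
Full in-order sequence: cedar, yew, lime, lily, iris, sage, rye, plum, aster, ivy, mint, moss.

7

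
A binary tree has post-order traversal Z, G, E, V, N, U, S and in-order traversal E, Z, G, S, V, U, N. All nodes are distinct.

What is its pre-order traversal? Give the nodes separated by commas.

The last element of post-order is the root; it splits in-order into left and right subtrees.
Root S: left subtree has 3 nodes {E, Z, G}, right has 3 {V, U, N}.
  Root E: left subtree has 0 nodes { }, right has 2 {Z, G}.
    Root G: left subtree has 1 node {Z}, right has 0 { }.
  Root U: left subtree has 1 node {V}, right has 1 {N}.

S, E, G, Z, U, V, N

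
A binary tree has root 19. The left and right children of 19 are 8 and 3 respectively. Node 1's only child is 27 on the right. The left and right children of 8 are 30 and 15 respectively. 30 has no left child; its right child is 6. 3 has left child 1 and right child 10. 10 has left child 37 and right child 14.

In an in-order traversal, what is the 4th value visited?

In-order visits the left subtree, then the node, then the right subtree.
At 19: go left to 8.
  At 8: go left to 30.
    At 30: no left child.
    Visit 30.
    At 30: go right to 6.
      6 is a leaf — visit 6.
  Visit 8.
  At 8: go right to 15.
    15 is a leaf — visit 15.
Visit 19.
At 19: go right to 3.
  At 3: go left to 1.
    At 1: no left child.
    Visit 1.
    At 1: go right to 27.
      27 is a leaf — visit 27.
  Visit 3.
  At 3: go right to 10.
    At 10: go left to 37.
      37 is a leaf — visit 37.
    Visit 10.
    At 10: go right to 14.
      14 is a leaf — visit 14.
Full in-order sequence: 30, 6, 8, 15, 19, 1, 27, 3, 37, 10, 14.

15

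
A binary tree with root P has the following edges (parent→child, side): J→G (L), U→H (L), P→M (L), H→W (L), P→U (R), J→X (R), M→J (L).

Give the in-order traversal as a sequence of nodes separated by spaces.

G J X M P W H U

In-order visits the left subtree, then the node, then the right subtree.
At P: go left to M.
  At M: go left to J.
    At J: go left to G.
      G is a leaf — visit G.
    Visit J.
    At J: go right to X.
      X is a leaf — visit X.
  Visit M.
  At M: no right child.
Visit P.
At P: go right to U.
  At U: go left to H.
    At H: go left to W.
      W is a leaf — visit W.
    Visit H.
    At H: no right child.
  Visit U.
  At U: no right child.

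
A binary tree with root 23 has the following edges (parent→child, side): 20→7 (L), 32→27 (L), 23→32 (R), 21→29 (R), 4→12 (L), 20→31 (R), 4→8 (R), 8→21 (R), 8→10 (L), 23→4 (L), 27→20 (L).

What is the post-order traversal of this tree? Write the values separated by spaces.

Post-order visits the left subtree, then the right subtree, then the node.
At 23: go left to 4.
  At 4: go left to 12.
    12 is a leaf — visit 12.
  At 4: go right to 8.
    At 8: go left to 10.
      10 is a leaf — visit 10.
    At 8: go right to 21.
      At 21: no left child.
      At 21: go right to 29.
        29 is a leaf — visit 29.
      Visit 21.
    Visit 8.
  Visit 4.
At 23: go right to 32.
  At 32: go left to 27.
    At 27: go left to 20.
      At 20: go left to 7.
        7 is a leaf — visit 7.
      At 20: go right to 31.
        31 is a leaf — visit 31.
      Visit 20.
    At 27: no right child.
    Visit 27.
  At 32: no right child.
  Visit 32.
Visit 23.

12 10 29 21 8 4 7 31 20 27 32 23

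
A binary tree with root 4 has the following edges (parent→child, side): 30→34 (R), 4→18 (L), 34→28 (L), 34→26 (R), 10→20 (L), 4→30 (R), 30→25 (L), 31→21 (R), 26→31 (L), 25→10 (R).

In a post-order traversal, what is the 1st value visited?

18

Post-order visits the left subtree, then the right subtree, then the node.
At 4: go left to 18.
  18 is a leaf — visit 18.
At 4: go right to 30.
  At 30: go left to 25.
    At 25: no left child.
    At 25: go right to 10.
      At 10: go left to 20.
        20 is a leaf — visit 20.
      At 10: no right child.
      Visit 10.
    Visit 25.
  At 30: go right to 34.
    At 34: go left to 28.
      28 is a leaf — visit 28.
    At 34: go right to 26.
      At 26: go left to 31.
        At 31: no left child.
        At 31: go right to 21.
          21 is a leaf — visit 21.
        Visit 31.
      At 26: no right child.
      Visit 26.
    Visit 34.
  Visit 30.
Visit 4.
Full post-order sequence: 18, 20, 10, 25, 28, 21, 31, 26, 34, 30, 4.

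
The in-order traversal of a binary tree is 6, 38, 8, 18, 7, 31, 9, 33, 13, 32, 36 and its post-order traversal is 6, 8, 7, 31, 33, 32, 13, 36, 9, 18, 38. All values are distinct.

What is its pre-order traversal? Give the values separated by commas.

38, 6, 18, 8, 9, 31, 7, 36, 13, 33, 32

The last element of post-order is the root; it splits in-order into left and right subtrees.
Root 38: left subtree has 1 node {6}, right has 9 {8, 18, 7, 31, 9, 33, 13, 32, 36}.
  Root 18: left subtree has 1 node {8}, right has 7 {7, 31, 9, 33, 13, 32, 36}.
    Root 9: left subtree has 2 nodes {7, 31}, right has 4 {33, 13, 32, 36}.
      Root 31: left subtree has 1 node {7}, right has 0 { }.
      Root 36: left subtree has 3 nodes {33, 13, 32}, right has 0 { }.
        Root 13: left subtree has 1 node {33}, right has 1 {32}.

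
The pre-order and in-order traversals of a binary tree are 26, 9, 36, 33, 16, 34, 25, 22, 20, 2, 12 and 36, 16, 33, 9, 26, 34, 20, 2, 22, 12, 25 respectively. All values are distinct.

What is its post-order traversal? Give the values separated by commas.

The first element of pre-order is the root; it splits in-order into left and right subtrees.
Root 26: left subtree has 4 nodes {36, 16, 33, 9}, right has 6 {34, 20, 2, 22, 12, 25}.
  Root 9: left subtree has 3 nodes {36, 16, 33}, right has 0 { }.
    Root 36: left subtree has 0 nodes { }, right has 2 {16, 33}.
      Root 33: left subtree has 1 node {16}, right has 0 { }.
  Root 34: left subtree has 0 nodes { }, right has 5 {20, 2, 22, 12, 25}.
    Root 25: left subtree has 4 nodes {20, 2, 22, 12}, right has 0 { }.
      Root 22: left subtree has 2 nodes {20, 2}, right has 1 {12}.
        Root 20: left subtree has 0 nodes { }, right has 1 {2}.

16, 33, 36, 9, 2, 20, 12, 22, 25, 34, 26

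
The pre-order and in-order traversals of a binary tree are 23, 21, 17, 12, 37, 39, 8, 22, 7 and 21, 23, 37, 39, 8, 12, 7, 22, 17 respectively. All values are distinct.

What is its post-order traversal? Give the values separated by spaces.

21 8 39 37 7 22 12 17 23

The first element of pre-order is the root; it splits in-order into left and right subtrees.
Root 23: left subtree has 1 node {21}, right has 7 {37, 39, 8, 12, 7, 22, 17}.
  Root 17: left subtree has 6 nodes {37, 39, 8, 12, 7, 22}, right has 0 { }.
    Root 12: left subtree has 3 nodes {37, 39, 8}, right has 2 {7, 22}.
      Root 37: left subtree has 0 nodes { }, right has 2 {39, 8}.
        Root 39: left subtree has 0 nodes { }, right has 1 {8}.
      Root 22: left subtree has 1 node {7}, right has 0 { }.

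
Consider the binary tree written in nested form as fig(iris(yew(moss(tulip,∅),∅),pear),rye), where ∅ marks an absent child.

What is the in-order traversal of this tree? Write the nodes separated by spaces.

In-order visits the left subtree, then the node, then the right subtree.
At fig: go left to iris.
  At iris: go left to yew.
    At yew: go left to moss.
      At moss: go left to tulip.
        tulip is a leaf — visit tulip.
      Visit moss.
      At moss: no right child.
    Visit yew.
    At yew: no right child.
  Visit iris.
  At iris: go right to pear.
    pear is a leaf — visit pear.
Visit fig.
At fig: go right to rye.
  rye is a leaf — visit rye.

tulip moss yew iris pear fig rye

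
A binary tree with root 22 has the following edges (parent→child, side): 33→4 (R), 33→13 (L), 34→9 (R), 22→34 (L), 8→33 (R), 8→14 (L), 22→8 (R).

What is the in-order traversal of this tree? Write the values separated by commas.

34, 9, 22, 14, 8, 13, 33, 4

In-order visits the left subtree, then the node, then the right subtree.
At 22: go left to 34.
  At 34: no left child.
  Visit 34.
  At 34: go right to 9.
    9 is a leaf — visit 9.
Visit 22.
At 22: go right to 8.
  At 8: go left to 14.
    14 is a leaf — visit 14.
  Visit 8.
  At 8: go right to 33.
    At 33: go left to 13.
      13 is a leaf — visit 13.
    Visit 33.
    At 33: go right to 4.
      4 is a leaf — visit 4.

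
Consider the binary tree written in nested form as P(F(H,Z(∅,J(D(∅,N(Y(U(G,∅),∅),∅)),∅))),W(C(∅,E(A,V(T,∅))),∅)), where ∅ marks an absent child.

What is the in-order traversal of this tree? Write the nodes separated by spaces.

H F Z D G U Y N J P C A E T V W

In-order visits the left subtree, then the node, then the right subtree.
At P: go left to F.
  At F: go left to H.
    H is a leaf — visit H.
  Visit F.
  At F: go right to Z.
    At Z: no left child.
    Visit Z.
    At Z: go right to J.
      At J: go left to D.
        At D: no left child.
        Visit D.
        At D: go right to N.
          At N: go left to Y.
            At Y: go left to U.
              At U: go left to G.
                G is a leaf — visit G.
              Visit U.
              At U: no right child.
            Visit Y.
            At Y: no right child.
          Visit N.
          At N: no right child.
      Visit J.
      At J: no right child.
Visit P.
At P: go right to W.
  At W: go left to C.
    At C: no left child.
    Visit C.
    At C: go right to E.
      At E: go left to A.
        A is a leaf — visit A.
      Visit E.
      At E: go right to V.
        At V: go left to T.
          T is a leaf — visit T.
        Visit V.
        At V: no right child.
  Visit W.
  At W: no right child.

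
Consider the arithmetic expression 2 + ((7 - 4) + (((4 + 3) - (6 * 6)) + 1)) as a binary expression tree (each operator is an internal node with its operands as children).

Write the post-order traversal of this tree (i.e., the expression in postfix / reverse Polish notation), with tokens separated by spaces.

2 7 4 - 4 3 + 6 6 * - 1 + + +

Post-order on an expression tree gives postfix notation: for each operator, emit left operand, right operand, then the operator.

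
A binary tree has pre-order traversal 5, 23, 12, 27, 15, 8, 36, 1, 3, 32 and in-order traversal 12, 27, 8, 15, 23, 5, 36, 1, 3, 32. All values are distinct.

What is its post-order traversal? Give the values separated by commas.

The first element of pre-order is the root; it splits in-order into left and right subtrees.
Root 5: left subtree has 5 nodes {12, 27, 8, 15, 23}, right has 4 {36, 1, 3, 32}.
  Root 23: left subtree has 4 nodes {12, 27, 8, 15}, right has 0 { }.
    Root 12: left subtree has 0 nodes { }, right has 3 {27, 8, 15}.
      Root 27: left subtree has 0 nodes { }, right has 2 {8, 15}.
        Root 15: left subtree has 1 node {8}, right has 0 { }.
  Root 36: left subtree has 0 nodes { }, right has 3 {1, 3, 32}.
    Root 1: left subtree has 0 nodes { }, right has 2 {3, 32}.
      Root 3: left subtree has 0 nodes { }, right has 1 {32}.

8, 15, 27, 12, 23, 32, 3, 1, 36, 5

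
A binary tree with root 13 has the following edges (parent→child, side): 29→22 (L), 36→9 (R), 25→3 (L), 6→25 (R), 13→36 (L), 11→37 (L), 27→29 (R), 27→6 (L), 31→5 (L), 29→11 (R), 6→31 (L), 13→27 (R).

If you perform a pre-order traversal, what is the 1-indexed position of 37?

13

Pre-order visits the node, then its left subtree, then its right subtree.
Visit 13.
At 13: go left to 36.
  Visit 36.
  At 36: no left child.
  At 36: go right to 9.
    9 is a leaf — visit 9.
At 13: go right to 27.
  Visit 27.
  At 27: go left to 6.
    Visit 6.
    At 6: go left to 31.
      Visit 31.
      At 31: go left to 5.
        5 is a leaf — visit 5.
      At 31: no right child.
    At 6: go right to 25.
      Visit 25.
      At 25: go left to 3.
        3 is a leaf — visit 3.
      At 25: no right child.
  At 27: go right to 29.
    Visit 29.
    At 29: go left to 22.
      22 is a leaf — visit 22.
    At 29: go right to 11.
      Visit 11.
      At 11: go left to 37.
        37 is a leaf — visit 37.
      At 11: no right child.
Full pre-order sequence: 13, 36, 9, 27, 6, 31, 5, 25, 3, 29, 22, 11, 37.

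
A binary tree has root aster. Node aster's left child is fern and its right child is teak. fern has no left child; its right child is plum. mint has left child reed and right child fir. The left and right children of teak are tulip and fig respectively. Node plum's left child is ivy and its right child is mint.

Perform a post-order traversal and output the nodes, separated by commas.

ivy, reed, fir, mint, plum, fern, tulip, fig, teak, aster

Post-order visits the left subtree, then the right subtree, then the node.
At aster: go left to fern.
  At fern: no left child.
  At fern: go right to plum.
    At plum: go left to ivy.
      ivy is a leaf — visit ivy.
    At plum: go right to mint.
      At mint: go left to reed.
        reed is a leaf — visit reed.
      At mint: go right to fir.
        fir is a leaf — visit fir.
      Visit mint.
    Visit plum.
  Visit fern.
At aster: go right to teak.
  At teak: go left to tulip.
    tulip is a leaf — visit tulip.
  At teak: go right to fig.
    fig is a leaf — visit fig.
  Visit teak.
Visit aster.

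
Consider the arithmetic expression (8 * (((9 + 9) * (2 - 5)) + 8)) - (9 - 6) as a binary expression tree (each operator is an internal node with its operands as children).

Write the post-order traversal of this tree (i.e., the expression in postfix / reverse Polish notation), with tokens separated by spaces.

8 9 9 + 2 5 - * 8 + * 9 6 - -

Post-order on an expression tree gives postfix notation: for each operator, emit left operand, right operand, then the operator.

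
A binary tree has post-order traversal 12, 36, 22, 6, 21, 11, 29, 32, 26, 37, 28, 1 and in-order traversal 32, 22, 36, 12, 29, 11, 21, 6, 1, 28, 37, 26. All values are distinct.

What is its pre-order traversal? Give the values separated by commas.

The last element of post-order is the root; it splits in-order into left and right subtrees.
Root 1: left subtree has 8 nodes {32, 22, 36, 12, 29, 11, 21, 6}, right has 3 {28, 37, 26}.
  Root 32: left subtree has 0 nodes { }, right has 7 {22, 36, 12, 29, 11, 21, 6}.
    Root 29: left subtree has 3 nodes {22, 36, 12}, right has 3 {11, 21, 6}.
      Root 22: left subtree has 0 nodes { }, right has 2 {36, 12}.
        Root 36: left subtree has 0 nodes { }, right has 1 {12}.
      Root 11: left subtree has 0 nodes { }, right has 2 {21, 6}.
        Root 21: left subtree has 0 nodes { }, right has 1 {6}.
  Root 28: left subtree has 0 nodes { }, right has 2 {37, 26}.
    Root 37: left subtree has 0 nodes { }, right has 1 {26}.

1, 32, 29, 22, 36, 12, 11, 21, 6, 28, 37, 26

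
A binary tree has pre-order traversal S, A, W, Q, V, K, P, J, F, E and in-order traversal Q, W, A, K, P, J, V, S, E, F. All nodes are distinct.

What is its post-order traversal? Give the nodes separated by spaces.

The first element of pre-order is the root; it splits in-order into left and right subtrees.
Root S: left subtree has 7 nodes {Q, W, A, K, P, J, V}, right has 2 {E, F}.
  Root A: left subtree has 2 nodes {Q, W}, right has 4 {K, P, J, V}.
    Root W: left subtree has 1 node {Q}, right has 0 { }.
    Root V: left subtree has 3 nodes {K, P, J}, right has 0 { }.
      Root K: left subtree has 0 nodes { }, right has 2 {P, J}.
        Root P: left subtree has 0 nodes { }, right has 1 {J}.
  Root F: left subtree has 1 node {E}, right has 0 { }.

Q W J P K V A E F S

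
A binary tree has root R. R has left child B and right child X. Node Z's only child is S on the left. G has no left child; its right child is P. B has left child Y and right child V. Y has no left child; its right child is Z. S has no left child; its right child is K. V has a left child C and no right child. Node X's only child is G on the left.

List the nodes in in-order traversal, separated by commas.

In-order visits the left subtree, then the node, then the right subtree.
At R: go left to B.
  At B: go left to Y.
    At Y: no left child.
    Visit Y.
    At Y: go right to Z.
      At Z: go left to S.
        At S: no left child.
        Visit S.
        At S: go right to K.
          K is a leaf — visit K.
      Visit Z.
      At Z: no right child.
  Visit B.
  At B: go right to V.
    At V: go left to C.
      C is a leaf — visit C.
    Visit V.
    At V: no right child.
Visit R.
At R: go right to X.
  At X: go left to G.
    At G: no left child.
    Visit G.
    At G: go right to P.
      P is a leaf — visit P.
  Visit X.
  At X: no right child.

Y, S, K, Z, B, C, V, R, G, P, X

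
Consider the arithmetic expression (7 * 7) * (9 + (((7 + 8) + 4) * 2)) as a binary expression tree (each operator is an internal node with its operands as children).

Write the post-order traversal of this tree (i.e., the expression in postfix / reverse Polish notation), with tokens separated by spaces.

Post-order on an expression tree gives postfix notation: for each operator, emit left operand, right operand, then the operator.

7 7 * 9 7 8 + 4 + 2 * + *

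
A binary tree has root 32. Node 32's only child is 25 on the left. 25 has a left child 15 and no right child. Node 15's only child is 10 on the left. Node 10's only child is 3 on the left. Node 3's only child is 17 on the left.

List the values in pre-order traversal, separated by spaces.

32 25 15 10 3 17

Pre-order visits the node, then its left subtree, then its right subtree.
Visit 32.
At 32: go left to 25.
  Visit 25.
  At 25: go left to 15.
    Visit 15.
    At 15: go left to 10.
      Visit 10.
      At 10: go left to 3.
        Visit 3.
        At 3: go left to 17.
          17 is a leaf — visit 17.
        At 3: no right child.
      At 10: no right child.
    At 15: no right child.
  At 25: no right child.
At 32: no right child.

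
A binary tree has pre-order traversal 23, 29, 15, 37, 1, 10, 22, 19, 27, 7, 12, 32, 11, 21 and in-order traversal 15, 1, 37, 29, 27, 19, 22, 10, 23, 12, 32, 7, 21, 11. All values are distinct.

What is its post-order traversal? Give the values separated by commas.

The first element of pre-order is the root; it splits in-order into left and right subtrees.
Root 23: left subtree has 8 nodes {15, 1, 37, 29, 27, 19, 22, 10}, right has 5 {12, 32, 7, 21, 11}.
  Root 29: left subtree has 3 nodes {15, 1, 37}, right has 4 {27, 19, 22, 10}.
    Root 15: left subtree has 0 nodes { }, right has 2 {1, 37}.
      Root 37: left subtree has 1 node {1}, right has 0 { }.
    Root 10: left subtree has 3 nodes {27, 19, 22}, right has 0 { }.
      Root 22: left subtree has 2 nodes {27, 19}, right has 0 { }.
        Root 19: left subtree has 1 node {27}, right has 0 { }.
  Root 7: left subtree has 2 nodes {12, 32}, right has 2 {21, 11}.
    Root 12: left subtree has 0 nodes { }, right has 1 {32}.
    Root 11: left subtree has 1 node {21}, right has 0 { }.

1, 37, 15, 27, 19, 22, 10, 29, 32, 12, 21, 11, 7, 23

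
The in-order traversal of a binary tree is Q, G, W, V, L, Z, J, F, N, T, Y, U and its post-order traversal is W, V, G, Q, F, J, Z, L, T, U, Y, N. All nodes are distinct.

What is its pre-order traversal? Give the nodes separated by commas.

N, L, Q, G, V, W, Z, J, F, Y, T, U

The last element of post-order is the root; it splits in-order into left and right subtrees.
Root N: left subtree has 8 nodes {Q, G, W, V, L, Z, J, F}, right has 3 {T, Y, U}.
  Root L: left subtree has 4 nodes {Q, G, W, V}, right has 3 {Z, J, F}.
    Root Q: left subtree has 0 nodes { }, right has 3 {G, W, V}.
      Root G: left subtree has 0 nodes { }, right has 2 {W, V}.
        Root V: left subtree has 1 node {W}, right has 0 { }.
    Root Z: left subtree has 0 nodes { }, right has 2 {J, F}.
      Root J: left subtree has 0 nodes { }, right has 1 {F}.
  Root Y: left subtree has 1 node {T}, right has 1 {U}.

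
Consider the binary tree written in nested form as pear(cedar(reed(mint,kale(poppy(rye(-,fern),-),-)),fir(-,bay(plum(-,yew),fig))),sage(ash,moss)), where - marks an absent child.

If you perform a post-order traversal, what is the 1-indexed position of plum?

8

Post-order visits the left subtree, then the right subtree, then the node.
At pear: go left to cedar.
  At cedar: go left to reed.
    At reed: go left to mint.
      mint is a leaf — visit mint.
    At reed: go right to kale.
      At kale: go left to poppy.
        At poppy: go left to rye.
          At rye: no left child.
          At rye: go right to fern.
            fern is a leaf — visit fern.
          Visit rye.
        At poppy: no right child.
        Visit poppy.
      At kale: no right child.
      Visit kale.
    Visit reed.
  At cedar: go right to fir.
    At fir: no left child.
    At fir: go right to bay.
      At bay: go left to plum.
        At plum: no left child.
        At plum: go right to yew.
          yew is a leaf — visit yew.
        Visit plum.
      At bay: go right to fig.
        fig is a leaf — visit fig.
      Visit bay.
    Visit fir.
  Visit cedar.
At pear: go right to sage.
  At sage: go left to ash.
    ash is a leaf — visit ash.
  At sage: go right to moss.
    moss is a leaf — visit moss.
  Visit sage.
Visit pear.
Full post-order sequence: mint, fern, rye, poppy, kale, reed, yew, plum, fig, bay, fir, cedar, ash, moss, sage, pear.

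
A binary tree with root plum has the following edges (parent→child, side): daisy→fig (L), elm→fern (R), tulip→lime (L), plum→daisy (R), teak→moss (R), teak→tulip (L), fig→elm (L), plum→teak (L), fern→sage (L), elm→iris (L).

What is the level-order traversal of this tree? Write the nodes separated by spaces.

Level-order visits nodes level by level from the root, left to right within each level.
Level 0: plum
Level 1: teak, daisy
Level 2: tulip, moss, fig
Level 3: lime, elm
Level 4: iris, fern
Level 5: sage

plum teak daisy tulip moss fig lime elm iris fern sage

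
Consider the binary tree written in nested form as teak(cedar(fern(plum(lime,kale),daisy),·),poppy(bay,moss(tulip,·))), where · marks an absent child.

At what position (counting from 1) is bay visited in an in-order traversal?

In-order visits the left subtree, then the node, then the right subtree.
At teak: go left to cedar.
  At cedar: go left to fern.
    At fern: go left to plum.
      At plum: go left to lime.
        lime is a leaf — visit lime.
      Visit plum.
      At plum: go right to kale.
        kale is a leaf — visit kale.
    Visit fern.
    At fern: go right to daisy.
      daisy is a leaf — visit daisy.
  Visit cedar.
  At cedar: no right child.
Visit teak.
At teak: go right to poppy.
  At poppy: go left to bay.
    bay is a leaf — visit bay.
  Visit poppy.
  At poppy: go right to moss.
    At moss: go left to tulip.
      tulip is a leaf — visit tulip.
    Visit moss.
    At moss: no right child.
Full in-order sequence: lime, plum, kale, fern, daisy, cedar, teak, bay, poppy, tulip, moss.

8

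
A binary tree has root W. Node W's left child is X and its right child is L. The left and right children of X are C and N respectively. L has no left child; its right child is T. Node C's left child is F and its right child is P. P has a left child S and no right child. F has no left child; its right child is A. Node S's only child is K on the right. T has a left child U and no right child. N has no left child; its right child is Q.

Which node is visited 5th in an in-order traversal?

K

In-order visits the left subtree, then the node, then the right subtree.
At W: go left to X.
  At X: go left to C.
    At C: go left to F.
      At F: no left child.
      Visit F.
      At F: go right to A.
        A is a leaf — visit A.
    Visit C.
    At C: go right to P.
      At P: go left to S.
        At S: no left child.
        Visit S.
        At S: go right to K.
          K is a leaf — visit K.
      Visit P.
      At P: no right child.
  Visit X.
  At X: go right to N.
    At N: no left child.
    Visit N.
    At N: go right to Q.
      Q is a leaf — visit Q.
Visit W.
At W: go right to L.
  At L: no left child.
  Visit L.
  At L: go right to T.
    At T: go left to U.
      U is a leaf — visit U.
    Visit T.
    At T: no right child.
Full in-order sequence: F, A, C, S, K, P, X, N, Q, W, L, U, T.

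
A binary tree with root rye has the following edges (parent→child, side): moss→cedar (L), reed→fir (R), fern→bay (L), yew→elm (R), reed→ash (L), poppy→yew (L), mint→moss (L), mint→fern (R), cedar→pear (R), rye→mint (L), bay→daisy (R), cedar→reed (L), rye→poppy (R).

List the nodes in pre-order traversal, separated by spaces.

Pre-order visits the node, then its left subtree, then its right subtree.
Visit rye.
At rye: go left to mint.
  Visit mint.
  At mint: go left to moss.
    Visit moss.
    At moss: go left to cedar.
      Visit cedar.
      At cedar: go left to reed.
        Visit reed.
        At reed: go left to ash.
          ash is a leaf — visit ash.
        At reed: go right to fir.
          fir is a leaf — visit fir.
      At cedar: go right to pear.
        pear is a leaf — visit pear.
    At moss: no right child.
  At mint: go right to fern.
    Visit fern.
    At fern: go left to bay.
      Visit bay.
      At bay: no left child.
      At bay: go right to daisy.
        daisy is a leaf — visit daisy.
    At fern: no right child.
At rye: go right to poppy.
  Visit poppy.
  At poppy: go left to yew.
    Visit yew.
    At yew: no left child.
    At yew: go right to elm.
      elm is a leaf — visit elm.
  At poppy: no right child.

rye mint moss cedar reed ash fir pear fern bay daisy poppy yew elm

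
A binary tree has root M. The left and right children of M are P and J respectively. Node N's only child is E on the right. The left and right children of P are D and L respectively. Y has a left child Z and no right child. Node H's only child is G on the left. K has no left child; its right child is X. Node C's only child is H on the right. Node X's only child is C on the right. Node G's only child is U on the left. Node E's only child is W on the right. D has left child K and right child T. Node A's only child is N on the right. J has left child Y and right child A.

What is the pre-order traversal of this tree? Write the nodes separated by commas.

M, P, D, K, X, C, H, G, U, T, L, J, Y, Z, A, N, E, W

Pre-order visits the node, then its left subtree, then its right subtree.
Visit M.
At M: go left to P.
  Visit P.
  At P: go left to D.
    Visit D.
    At D: go left to K.
      Visit K.
      At K: no left child.
      At K: go right to X.
        Visit X.
        At X: no left child.
        At X: go right to C.
          Visit C.
          At C: no left child.
          At C: go right to H.
            Visit H.
            At H: go left to G.
              Visit G.
              At G: go left to U.
                U is a leaf — visit U.
              At G: no right child.
            At H: no right child.
    At D: go right to T.
      T is a leaf — visit T.
  At P: go right to L.
    L is a leaf — visit L.
At M: go right to J.
  Visit J.
  At J: go left to Y.
    Visit Y.
    At Y: go left to Z.
      Z is a leaf — visit Z.
    At Y: no right child.
  At J: go right to A.
    Visit A.
    At A: no left child.
    At A: go right to N.
      Visit N.
      At N: no left child.
      At N: go right to E.
        Visit E.
        At E: no left child.
        At E: go right to W.
          W is a leaf — visit W.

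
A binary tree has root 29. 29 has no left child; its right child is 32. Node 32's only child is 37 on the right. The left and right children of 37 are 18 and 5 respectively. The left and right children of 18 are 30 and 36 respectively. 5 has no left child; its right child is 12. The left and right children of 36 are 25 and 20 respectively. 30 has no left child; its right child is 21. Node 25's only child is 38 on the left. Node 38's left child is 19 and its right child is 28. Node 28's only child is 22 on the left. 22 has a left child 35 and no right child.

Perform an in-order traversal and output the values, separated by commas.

29, 32, 30, 21, 18, 19, 38, 35, 22, 28, 25, 36, 20, 37, 5, 12

In-order visits the left subtree, then the node, then the right subtree.
At 29: no left child.
Visit 29.
At 29: go right to 32.
  At 32: no left child.
  Visit 32.
  At 32: go right to 37.
    At 37: go left to 18.
      At 18: go left to 30.
        At 30: no left child.
        Visit 30.
        At 30: go right to 21.
          21 is a leaf — visit 21.
      Visit 18.
      At 18: go right to 36.
        At 36: go left to 25.
          At 25: go left to 38.
            At 38: go left to 19.
              19 is a leaf — visit 19.
            Visit 38.
            At 38: go right to 28.
              At 28: go left to 22.
                At 22: go left to 35.
                  35 is a leaf — visit 35.
                Visit 22.
                At 22: no right child.
              Visit 28.
              At 28: no right child.
          Visit 25.
          At 25: no right child.
        Visit 36.
        At 36: go right to 20.
          20 is a leaf — visit 20.
    Visit 37.
    At 37: go right to 5.
      At 5: no left child.
      Visit 5.
      At 5: go right to 12.
        12 is a leaf — visit 12.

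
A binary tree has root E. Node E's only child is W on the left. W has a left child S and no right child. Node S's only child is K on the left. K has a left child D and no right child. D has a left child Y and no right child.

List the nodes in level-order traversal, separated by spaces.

Level-order visits nodes level by level from the root, left to right within each level.
Level 0: E
Level 1: W
Level 2: S
Level 3: K
Level 4: D
Level 5: Y

E W S K D Y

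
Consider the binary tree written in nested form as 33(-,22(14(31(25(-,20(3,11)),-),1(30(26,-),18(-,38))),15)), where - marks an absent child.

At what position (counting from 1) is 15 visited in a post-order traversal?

Post-order visits the left subtree, then the right subtree, then the node.
At 33: no left child.
At 33: go right to 22.
  At 22: go left to 14.
    At 14: go left to 31.
      At 31: go left to 25.
        At 25: no left child.
        At 25: go right to 20.
          At 20: go left to 3.
            3 is a leaf — visit 3.
          At 20: go right to 11.
            11 is a leaf — visit 11.
          Visit 20.
        Visit 25.
      At 31: no right child.
      Visit 31.
    At 14: go right to 1.
      At 1: go left to 30.
        At 30: go left to 26.
          26 is a leaf — visit 26.
        At 30: no right child.
        Visit 30.
      At 1: go right to 18.
        At 18: no left child.
        At 18: go right to 38.
          38 is a leaf — visit 38.
        Visit 18.
      Visit 1.
    Visit 14.
  At 22: go right to 15.
    15 is a leaf — visit 15.
  Visit 22.
Visit 33.
Full post-order sequence: 3, 11, 20, 25, 31, 26, 30, 38, 18, 1, 14, 15, 22, 33.

12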